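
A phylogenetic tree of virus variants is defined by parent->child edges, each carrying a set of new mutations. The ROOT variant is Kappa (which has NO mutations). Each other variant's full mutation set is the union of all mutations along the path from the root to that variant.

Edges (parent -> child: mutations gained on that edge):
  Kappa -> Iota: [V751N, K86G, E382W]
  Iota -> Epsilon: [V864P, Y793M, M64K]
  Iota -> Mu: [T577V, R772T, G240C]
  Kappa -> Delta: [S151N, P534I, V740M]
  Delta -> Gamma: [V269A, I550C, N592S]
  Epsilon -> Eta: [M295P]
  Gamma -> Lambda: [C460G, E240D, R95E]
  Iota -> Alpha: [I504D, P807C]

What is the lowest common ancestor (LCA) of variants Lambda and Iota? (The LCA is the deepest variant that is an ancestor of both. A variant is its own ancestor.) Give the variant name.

Answer: Kappa

Derivation:
Path from root to Lambda: Kappa -> Delta -> Gamma -> Lambda
  ancestors of Lambda: {Kappa, Delta, Gamma, Lambda}
Path from root to Iota: Kappa -> Iota
  ancestors of Iota: {Kappa, Iota}
Common ancestors: {Kappa}
Walk up from Iota: Iota (not in ancestors of Lambda), Kappa (in ancestors of Lambda)
Deepest common ancestor (LCA) = Kappa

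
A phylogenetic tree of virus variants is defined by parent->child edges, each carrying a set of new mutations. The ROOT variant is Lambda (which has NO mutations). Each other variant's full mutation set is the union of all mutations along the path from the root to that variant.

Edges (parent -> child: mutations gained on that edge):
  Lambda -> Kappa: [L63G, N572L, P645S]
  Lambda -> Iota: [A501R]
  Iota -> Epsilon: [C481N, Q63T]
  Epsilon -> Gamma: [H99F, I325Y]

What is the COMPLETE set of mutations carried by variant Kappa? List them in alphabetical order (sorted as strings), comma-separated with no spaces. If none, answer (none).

At Lambda: gained [] -> total []
At Kappa: gained ['L63G', 'N572L', 'P645S'] -> total ['L63G', 'N572L', 'P645S']

Answer: L63G,N572L,P645S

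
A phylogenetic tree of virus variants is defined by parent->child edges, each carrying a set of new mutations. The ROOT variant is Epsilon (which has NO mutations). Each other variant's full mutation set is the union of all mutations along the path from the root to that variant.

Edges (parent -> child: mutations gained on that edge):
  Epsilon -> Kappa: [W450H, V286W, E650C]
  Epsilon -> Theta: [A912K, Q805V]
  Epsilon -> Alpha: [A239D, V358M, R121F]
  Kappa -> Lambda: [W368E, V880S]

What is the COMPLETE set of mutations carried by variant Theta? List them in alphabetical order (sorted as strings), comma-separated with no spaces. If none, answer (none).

At Epsilon: gained [] -> total []
At Theta: gained ['A912K', 'Q805V'] -> total ['A912K', 'Q805V']

Answer: A912K,Q805V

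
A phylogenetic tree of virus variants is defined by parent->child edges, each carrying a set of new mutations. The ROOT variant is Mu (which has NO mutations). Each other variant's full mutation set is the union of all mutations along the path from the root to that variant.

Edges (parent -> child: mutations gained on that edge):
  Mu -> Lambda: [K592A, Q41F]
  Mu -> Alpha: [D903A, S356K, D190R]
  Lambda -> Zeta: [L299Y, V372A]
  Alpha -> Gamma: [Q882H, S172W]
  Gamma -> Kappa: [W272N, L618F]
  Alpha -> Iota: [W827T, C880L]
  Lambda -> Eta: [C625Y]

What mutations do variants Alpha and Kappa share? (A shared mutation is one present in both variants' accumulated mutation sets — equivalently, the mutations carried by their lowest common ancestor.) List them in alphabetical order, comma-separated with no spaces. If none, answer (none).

Accumulating mutations along path to Alpha:
  At Mu: gained [] -> total []
  At Alpha: gained ['D903A', 'S356K', 'D190R'] -> total ['D190R', 'D903A', 'S356K']
Mutations(Alpha) = ['D190R', 'D903A', 'S356K']
Accumulating mutations along path to Kappa:
  At Mu: gained [] -> total []
  At Alpha: gained ['D903A', 'S356K', 'D190R'] -> total ['D190R', 'D903A', 'S356K']
  At Gamma: gained ['Q882H', 'S172W'] -> total ['D190R', 'D903A', 'Q882H', 'S172W', 'S356K']
  At Kappa: gained ['W272N', 'L618F'] -> total ['D190R', 'D903A', 'L618F', 'Q882H', 'S172W', 'S356K', 'W272N']
Mutations(Kappa) = ['D190R', 'D903A', 'L618F', 'Q882H', 'S172W', 'S356K', 'W272N']
Intersection: ['D190R', 'D903A', 'S356K'] ∩ ['D190R', 'D903A', 'L618F', 'Q882H', 'S172W', 'S356K', 'W272N'] = ['D190R', 'D903A', 'S356K']

Answer: D190R,D903A,S356K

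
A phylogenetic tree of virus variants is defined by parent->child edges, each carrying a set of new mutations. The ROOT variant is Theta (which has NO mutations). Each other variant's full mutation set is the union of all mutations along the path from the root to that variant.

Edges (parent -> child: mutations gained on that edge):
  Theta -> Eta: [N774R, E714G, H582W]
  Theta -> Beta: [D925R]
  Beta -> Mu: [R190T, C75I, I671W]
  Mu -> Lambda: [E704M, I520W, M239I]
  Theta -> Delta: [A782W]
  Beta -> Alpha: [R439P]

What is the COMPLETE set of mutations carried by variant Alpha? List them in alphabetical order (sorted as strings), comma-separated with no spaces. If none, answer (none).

Answer: D925R,R439P

Derivation:
At Theta: gained [] -> total []
At Beta: gained ['D925R'] -> total ['D925R']
At Alpha: gained ['R439P'] -> total ['D925R', 'R439P']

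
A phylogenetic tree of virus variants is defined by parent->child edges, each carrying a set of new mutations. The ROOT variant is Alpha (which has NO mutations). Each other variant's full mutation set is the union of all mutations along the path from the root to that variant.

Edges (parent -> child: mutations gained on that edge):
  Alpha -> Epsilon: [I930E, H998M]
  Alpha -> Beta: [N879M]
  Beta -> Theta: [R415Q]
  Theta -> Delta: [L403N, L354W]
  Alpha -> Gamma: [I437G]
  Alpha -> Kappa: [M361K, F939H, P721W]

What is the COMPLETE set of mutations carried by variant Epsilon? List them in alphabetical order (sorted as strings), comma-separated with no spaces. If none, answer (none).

At Alpha: gained [] -> total []
At Epsilon: gained ['I930E', 'H998M'] -> total ['H998M', 'I930E']

Answer: H998M,I930E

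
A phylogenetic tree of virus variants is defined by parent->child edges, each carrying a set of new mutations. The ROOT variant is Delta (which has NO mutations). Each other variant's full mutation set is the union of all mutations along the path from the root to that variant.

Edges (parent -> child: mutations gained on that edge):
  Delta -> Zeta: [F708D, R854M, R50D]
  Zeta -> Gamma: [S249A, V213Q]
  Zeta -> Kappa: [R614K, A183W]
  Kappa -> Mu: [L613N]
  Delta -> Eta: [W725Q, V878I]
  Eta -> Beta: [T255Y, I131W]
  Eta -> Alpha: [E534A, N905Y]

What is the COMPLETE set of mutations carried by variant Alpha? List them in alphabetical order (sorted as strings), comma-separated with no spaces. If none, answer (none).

At Delta: gained [] -> total []
At Eta: gained ['W725Q', 'V878I'] -> total ['V878I', 'W725Q']
At Alpha: gained ['E534A', 'N905Y'] -> total ['E534A', 'N905Y', 'V878I', 'W725Q']

Answer: E534A,N905Y,V878I,W725Q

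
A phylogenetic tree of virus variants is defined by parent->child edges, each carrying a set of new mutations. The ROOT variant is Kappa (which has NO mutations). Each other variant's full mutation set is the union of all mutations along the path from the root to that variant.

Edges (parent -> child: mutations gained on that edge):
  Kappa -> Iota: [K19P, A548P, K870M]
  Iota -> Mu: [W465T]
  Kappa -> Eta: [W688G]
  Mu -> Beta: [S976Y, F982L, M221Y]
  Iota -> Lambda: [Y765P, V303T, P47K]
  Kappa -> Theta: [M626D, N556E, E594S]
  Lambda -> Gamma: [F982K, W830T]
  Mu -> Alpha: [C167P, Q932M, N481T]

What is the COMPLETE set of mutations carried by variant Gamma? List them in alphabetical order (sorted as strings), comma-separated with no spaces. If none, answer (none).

Answer: A548P,F982K,K19P,K870M,P47K,V303T,W830T,Y765P

Derivation:
At Kappa: gained [] -> total []
At Iota: gained ['K19P', 'A548P', 'K870M'] -> total ['A548P', 'K19P', 'K870M']
At Lambda: gained ['Y765P', 'V303T', 'P47K'] -> total ['A548P', 'K19P', 'K870M', 'P47K', 'V303T', 'Y765P']
At Gamma: gained ['F982K', 'W830T'] -> total ['A548P', 'F982K', 'K19P', 'K870M', 'P47K', 'V303T', 'W830T', 'Y765P']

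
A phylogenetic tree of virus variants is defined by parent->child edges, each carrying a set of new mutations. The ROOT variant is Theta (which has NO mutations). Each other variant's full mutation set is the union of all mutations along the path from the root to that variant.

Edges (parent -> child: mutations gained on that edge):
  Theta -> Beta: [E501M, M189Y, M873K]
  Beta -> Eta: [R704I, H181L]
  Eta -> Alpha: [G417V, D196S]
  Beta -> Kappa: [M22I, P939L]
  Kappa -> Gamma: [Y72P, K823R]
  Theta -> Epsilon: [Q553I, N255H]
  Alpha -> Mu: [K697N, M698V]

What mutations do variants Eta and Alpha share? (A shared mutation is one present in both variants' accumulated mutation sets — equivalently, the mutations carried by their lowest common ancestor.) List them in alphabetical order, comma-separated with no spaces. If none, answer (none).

Answer: E501M,H181L,M189Y,M873K,R704I

Derivation:
Accumulating mutations along path to Eta:
  At Theta: gained [] -> total []
  At Beta: gained ['E501M', 'M189Y', 'M873K'] -> total ['E501M', 'M189Y', 'M873K']
  At Eta: gained ['R704I', 'H181L'] -> total ['E501M', 'H181L', 'M189Y', 'M873K', 'R704I']
Mutations(Eta) = ['E501M', 'H181L', 'M189Y', 'M873K', 'R704I']
Accumulating mutations along path to Alpha:
  At Theta: gained [] -> total []
  At Beta: gained ['E501M', 'M189Y', 'M873K'] -> total ['E501M', 'M189Y', 'M873K']
  At Eta: gained ['R704I', 'H181L'] -> total ['E501M', 'H181L', 'M189Y', 'M873K', 'R704I']
  At Alpha: gained ['G417V', 'D196S'] -> total ['D196S', 'E501M', 'G417V', 'H181L', 'M189Y', 'M873K', 'R704I']
Mutations(Alpha) = ['D196S', 'E501M', 'G417V', 'H181L', 'M189Y', 'M873K', 'R704I']
Intersection: ['E501M', 'H181L', 'M189Y', 'M873K', 'R704I'] ∩ ['D196S', 'E501M', 'G417V', 'H181L', 'M189Y', 'M873K', 'R704I'] = ['E501M', 'H181L', 'M189Y', 'M873K', 'R704I']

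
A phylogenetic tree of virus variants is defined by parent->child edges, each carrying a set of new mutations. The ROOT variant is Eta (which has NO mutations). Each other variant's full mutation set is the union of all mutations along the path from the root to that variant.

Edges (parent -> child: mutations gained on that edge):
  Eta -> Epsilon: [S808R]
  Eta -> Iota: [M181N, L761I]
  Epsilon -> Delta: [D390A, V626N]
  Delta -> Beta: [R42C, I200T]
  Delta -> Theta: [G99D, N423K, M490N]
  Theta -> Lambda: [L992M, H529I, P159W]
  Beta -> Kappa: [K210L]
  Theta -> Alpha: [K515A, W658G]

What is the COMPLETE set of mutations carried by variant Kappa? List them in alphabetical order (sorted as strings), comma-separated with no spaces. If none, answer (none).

Answer: D390A,I200T,K210L,R42C,S808R,V626N

Derivation:
At Eta: gained [] -> total []
At Epsilon: gained ['S808R'] -> total ['S808R']
At Delta: gained ['D390A', 'V626N'] -> total ['D390A', 'S808R', 'V626N']
At Beta: gained ['R42C', 'I200T'] -> total ['D390A', 'I200T', 'R42C', 'S808R', 'V626N']
At Kappa: gained ['K210L'] -> total ['D390A', 'I200T', 'K210L', 'R42C', 'S808R', 'V626N']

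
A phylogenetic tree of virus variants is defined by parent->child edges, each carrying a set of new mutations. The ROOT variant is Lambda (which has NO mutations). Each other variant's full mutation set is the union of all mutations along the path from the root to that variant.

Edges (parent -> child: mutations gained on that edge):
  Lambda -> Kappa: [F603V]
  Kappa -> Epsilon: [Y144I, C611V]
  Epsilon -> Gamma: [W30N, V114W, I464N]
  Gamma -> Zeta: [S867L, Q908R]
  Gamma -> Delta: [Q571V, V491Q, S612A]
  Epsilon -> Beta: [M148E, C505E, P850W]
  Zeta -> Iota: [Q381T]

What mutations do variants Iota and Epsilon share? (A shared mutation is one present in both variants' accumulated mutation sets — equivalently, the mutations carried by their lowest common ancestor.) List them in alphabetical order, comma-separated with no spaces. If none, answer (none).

Answer: C611V,F603V,Y144I

Derivation:
Accumulating mutations along path to Iota:
  At Lambda: gained [] -> total []
  At Kappa: gained ['F603V'] -> total ['F603V']
  At Epsilon: gained ['Y144I', 'C611V'] -> total ['C611V', 'F603V', 'Y144I']
  At Gamma: gained ['W30N', 'V114W', 'I464N'] -> total ['C611V', 'F603V', 'I464N', 'V114W', 'W30N', 'Y144I']
  At Zeta: gained ['S867L', 'Q908R'] -> total ['C611V', 'F603V', 'I464N', 'Q908R', 'S867L', 'V114W', 'W30N', 'Y144I']
  At Iota: gained ['Q381T'] -> total ['C611V', 'F603V', 'I464N', 'Q381T', 'Q908R', 'S867L', 'V114W', 'W30N', 'Y144I']
Mutations(Iota) = ['C611V', 'F603V', 'I464N', 'Q381T', 'Q908R', 'S867L', 'V114W', 'W30N', 'Y144I']
Accumulating mutations along path to Epsilon:
  At Lambda: gained [] -> total []
  At Kappa: gained ['F603V'] -> total ['F603V']
  At Epsilon: gained ['Y144I', 'C611V'] -> total ['C611V', 'F603V', 'Y144I']
Mutations(Epsilon) = ['C611V', 'F603V', 'Y144I']
Intersection: ['C611V', 'F603V', 'I464N', 'Q381T', 'Q908R', 'S867L', 'V114W', 'W30N', 'Y144I'] ∩ ['C611V', 'F603V', 'Y144I'] = ['C611V', 'F603V', 'Y144I']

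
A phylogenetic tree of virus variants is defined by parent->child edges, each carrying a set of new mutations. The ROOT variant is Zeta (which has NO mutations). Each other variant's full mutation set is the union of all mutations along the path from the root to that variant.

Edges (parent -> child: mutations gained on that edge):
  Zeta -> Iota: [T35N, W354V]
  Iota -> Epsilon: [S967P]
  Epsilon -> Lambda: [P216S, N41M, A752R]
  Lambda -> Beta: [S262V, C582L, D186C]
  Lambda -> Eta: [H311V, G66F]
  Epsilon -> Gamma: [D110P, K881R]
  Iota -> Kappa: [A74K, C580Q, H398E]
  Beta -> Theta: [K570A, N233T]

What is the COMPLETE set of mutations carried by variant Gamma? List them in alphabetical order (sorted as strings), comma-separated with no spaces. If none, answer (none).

Answer: D110P,K881R,S967P,T35N,W354V

Derivation:
At Zeta: gained [] -> total []
At Iota: gained ['T35N', 'W354V'] -> total ['T35N', 'W354V']
At Epsilon: gained ['S967P'] -> total ['S967P', 'T35N', 'W354V']
At Gamma: gained ['D110P', 'K881R'] -> total ['D110P', 'K881R', 'S967P', 'T35N', 'W354V']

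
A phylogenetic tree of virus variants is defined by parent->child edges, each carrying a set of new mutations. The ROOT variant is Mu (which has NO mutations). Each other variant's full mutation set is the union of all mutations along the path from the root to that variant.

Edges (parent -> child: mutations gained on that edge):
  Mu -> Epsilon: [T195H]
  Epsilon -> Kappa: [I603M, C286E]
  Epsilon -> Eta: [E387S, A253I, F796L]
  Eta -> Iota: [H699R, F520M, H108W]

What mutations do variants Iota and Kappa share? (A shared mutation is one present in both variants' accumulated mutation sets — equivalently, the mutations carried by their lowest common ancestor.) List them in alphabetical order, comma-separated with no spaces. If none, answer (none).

Answer: T195H

Derivation:
Accumulating mutations along path to Iota:
  At Mu: gained [] -> total []
  At Epsilon: gained ['T195H'] -> total ['T195H']
  At Eta: gained ['E387S', 'A253I', 'F796L'] -> total ['A253I', 'E387S', 'F796L', 'T195H']
  At Iota: gained ['H699R', 'F520M', 'H108W'] -> total ['A253I', 'E387S', 'F520M', 'F796L', 'H108W', 'H699R', 'T195H']
Mutations(Iota) = ['A253I', 'E387S', 'F520M', 'F796L', 'H108W', 'H699R', 'T195H']
Accumulating mutations along path to Kappa:
  At Mu: gained [] -> total []
  At Epsilon: gained ['T195H'] -> total ['T195H']
  At Kappa: gained ['I603M', 'C286E'] -> total ['C286E', 'I603M', 'T195H']
Mutations(Kappa) = ['C286E', 'I603M', 'T195H']
Intersection: ['A253I', 'E387S', 'F520M', 'F796L', 'H108W', 'H699R', 'T195H'] ∩ ['C286E', 'I603M', 'T195H'] = ['T195H']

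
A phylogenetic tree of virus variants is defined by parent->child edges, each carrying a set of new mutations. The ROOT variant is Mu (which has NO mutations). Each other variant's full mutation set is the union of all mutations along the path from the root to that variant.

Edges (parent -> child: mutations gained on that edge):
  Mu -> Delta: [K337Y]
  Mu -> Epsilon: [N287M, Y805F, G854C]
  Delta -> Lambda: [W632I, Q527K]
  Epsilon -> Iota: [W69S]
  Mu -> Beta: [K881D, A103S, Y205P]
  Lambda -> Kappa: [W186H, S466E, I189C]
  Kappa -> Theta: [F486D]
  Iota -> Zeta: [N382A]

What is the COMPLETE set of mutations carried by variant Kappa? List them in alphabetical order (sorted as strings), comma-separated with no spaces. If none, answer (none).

Answer: I189C,K337Y,Q527K,S466E,W186H,W632I

Derivation:
At Mu: gained [] -> total []
At Delta: gained ['K337Y'] -> total ['K337Y']
At Lambda: gained ['W632I', 'Q527K'] -> total ['K337Y', 'Q527K', 'W632I']
At Kappa: gained ['W186H', 'S466E', 'I189C'] -> total ['I189C', 'K337Y', 'Q527K', 'S466E', 'W186H', 'W632I']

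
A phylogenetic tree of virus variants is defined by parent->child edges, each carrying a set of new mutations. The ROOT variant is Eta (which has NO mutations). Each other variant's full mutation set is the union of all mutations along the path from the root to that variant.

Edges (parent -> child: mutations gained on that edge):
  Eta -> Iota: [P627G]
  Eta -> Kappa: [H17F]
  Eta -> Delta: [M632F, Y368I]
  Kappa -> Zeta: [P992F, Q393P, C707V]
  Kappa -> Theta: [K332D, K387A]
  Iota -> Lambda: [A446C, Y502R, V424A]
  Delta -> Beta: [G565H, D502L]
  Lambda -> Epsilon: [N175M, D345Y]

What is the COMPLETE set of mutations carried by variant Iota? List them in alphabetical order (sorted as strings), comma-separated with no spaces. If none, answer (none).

Answer: P627G

Derivation:
At Eta: gained [] -> total []
At Iota: gained ['P627G'] -> total ['P627G']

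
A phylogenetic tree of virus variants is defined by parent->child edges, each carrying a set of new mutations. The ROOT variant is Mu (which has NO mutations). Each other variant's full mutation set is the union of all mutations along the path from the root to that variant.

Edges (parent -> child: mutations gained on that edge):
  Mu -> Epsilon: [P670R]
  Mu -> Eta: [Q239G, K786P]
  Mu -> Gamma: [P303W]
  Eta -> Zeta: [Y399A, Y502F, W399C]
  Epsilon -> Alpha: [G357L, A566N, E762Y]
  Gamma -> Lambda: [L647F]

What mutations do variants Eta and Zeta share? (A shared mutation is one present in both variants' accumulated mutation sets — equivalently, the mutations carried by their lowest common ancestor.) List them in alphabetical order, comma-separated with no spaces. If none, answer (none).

Answer: K786P,Q239G

Derivation:
Accumulating mutations along path to Eta:
  At Mu: gained [] -> total []
  At Eta: gained ['Q239G', 'K786P'] -> total ['K786P', 'Q239G']
Mutations(Eta) = ['K786P', 'Q239G']
Accumulating mutations along path to Zeta:
  At Mu: gained [] -> total []
  At Eta: gained ['Q239G', 'K786P'] -> total ['K786P', 'Q239G']
  At Zeta: gained ['Y399A', 'Y502F', 'W399C'] -> total ['K786P', 'Q239G', 'W399C', 'Y399A', 'Y502F']
Mutations(Zeta) = ['K786P', 'Q239G', 'W399C', 'Y399A', 'Y502F']
Intersection: ['K786P', 'Q239G'] ∩ ['K786P', 'Q239G', 'W399C', 'Y399A', 'Y502F'] = ['K786P', 'Q239G']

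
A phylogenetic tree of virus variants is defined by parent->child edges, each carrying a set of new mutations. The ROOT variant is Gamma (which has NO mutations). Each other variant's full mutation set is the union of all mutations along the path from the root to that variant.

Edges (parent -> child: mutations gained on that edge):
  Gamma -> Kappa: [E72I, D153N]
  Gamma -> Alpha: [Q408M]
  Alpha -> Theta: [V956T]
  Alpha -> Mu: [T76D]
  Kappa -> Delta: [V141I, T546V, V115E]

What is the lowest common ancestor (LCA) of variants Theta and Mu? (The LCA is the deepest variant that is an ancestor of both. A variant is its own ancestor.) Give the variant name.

Path from root to Theta: Gamma -> Alpha -> Theta
  ancestors of Theta: {Gamma, Alpha, Theta}
Path from root to Mu: Gamma -> Alpha -> Mu
  ancestors of Mu: {Gamma, Alpha, Mu}
Common ancestors: {Gamma, Alpha}
Walk up from Mu: Mu (not in ancestors of Theta), Alpha (in ancestors of Theta), Gamma (in ancestors of Theta)
Deepest common ancestor (LCA) = Alpha

Answer: Alpha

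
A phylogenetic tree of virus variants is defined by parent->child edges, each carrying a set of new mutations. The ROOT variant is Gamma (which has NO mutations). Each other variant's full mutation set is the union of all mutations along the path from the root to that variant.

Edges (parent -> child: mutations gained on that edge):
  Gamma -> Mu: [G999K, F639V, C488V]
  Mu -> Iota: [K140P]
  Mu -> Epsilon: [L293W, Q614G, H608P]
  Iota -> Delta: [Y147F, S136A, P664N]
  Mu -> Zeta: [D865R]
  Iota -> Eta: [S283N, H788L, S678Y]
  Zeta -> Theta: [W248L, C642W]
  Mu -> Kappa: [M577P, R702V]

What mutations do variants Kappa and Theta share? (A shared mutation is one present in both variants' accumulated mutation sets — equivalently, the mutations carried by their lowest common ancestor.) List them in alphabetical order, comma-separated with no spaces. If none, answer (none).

Answer: C488V,F639V,G999K

Derivation:
Accumulating mutations along path to Kappa:
  At Gamma: gained [] -> total []
  At Mu: gained ['G999K', 'F639V', 'C488V'] -> total ['C488V', 'F639V', 'G999K']
  At Kappa: gained ['M577P', 'R702V'] -> total ['C488V', 'F639V', 'G999K', 'M577P', 'R702V']
Mutations(Kappa) = ['C488V', 'F639V', 'G999K', 'M577P', 'R702V']
Accumulating mutations along path to Theta:
  At Gamma: gained [] -> total []
  At Mu: gained ['G999K', 'F639V', 'C488V'] -> total ['C488V', 'F639V', 'G999K']
  At Zeta: gained ['D865R'] -> total ['C488V', 'D865R', 'F639V', 'G999K']
  At Theta: gained ['W248L', 'C642W'] -> total ['C488V', 'C642W', 'D865R', 'F639V', 'G999K', 'W248L']
Mutations(Theta) = ['C488V', 'C642W', 'D865R', 'F639V', 'G999K', 'W248L']
Intersection: ['C488V', 'F639V', 'G999K', 'M577P', 'R702V'] ∩ ['C488V', 'C642W', 'D865R', 'F639V', 'G999K', 'W248L'] = ['C488V', 'F639V', 'G999K']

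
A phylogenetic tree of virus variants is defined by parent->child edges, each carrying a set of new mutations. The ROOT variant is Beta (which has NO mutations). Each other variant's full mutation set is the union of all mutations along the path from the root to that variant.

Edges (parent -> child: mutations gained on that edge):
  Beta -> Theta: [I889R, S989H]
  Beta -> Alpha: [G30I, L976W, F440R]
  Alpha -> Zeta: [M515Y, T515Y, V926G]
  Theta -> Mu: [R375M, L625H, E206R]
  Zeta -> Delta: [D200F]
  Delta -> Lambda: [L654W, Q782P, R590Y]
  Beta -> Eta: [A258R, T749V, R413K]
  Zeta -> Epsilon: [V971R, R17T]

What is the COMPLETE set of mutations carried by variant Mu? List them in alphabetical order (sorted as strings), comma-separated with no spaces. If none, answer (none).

At Beta: gained [] -> total []
At Theta: gained ['I889R', 'S989H'] -> total ['I889R', 'S989H']
At Mu: gained ['R375M', 'L625H', 'E206R'] -> total ['E206R', 'I889R', 'L625H', 'R375M', 'S989H']

Answer: E206R,I889R,L625H,R375M,S989H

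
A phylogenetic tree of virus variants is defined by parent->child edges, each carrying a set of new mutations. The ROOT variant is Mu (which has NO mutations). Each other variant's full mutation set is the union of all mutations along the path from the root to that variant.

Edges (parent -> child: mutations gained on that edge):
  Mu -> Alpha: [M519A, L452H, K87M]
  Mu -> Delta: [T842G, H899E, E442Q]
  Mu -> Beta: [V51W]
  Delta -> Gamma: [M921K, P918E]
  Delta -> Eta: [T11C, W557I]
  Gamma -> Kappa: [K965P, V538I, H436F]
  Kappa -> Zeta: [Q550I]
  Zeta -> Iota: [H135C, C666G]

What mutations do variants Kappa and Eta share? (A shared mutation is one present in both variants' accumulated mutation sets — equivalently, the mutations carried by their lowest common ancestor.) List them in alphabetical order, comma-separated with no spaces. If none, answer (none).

Accumulating mutations along path to Kappa:
  At Mu: gained [] -> total []
  At Delta: gained ['T842G', 'H899E', 'E442Q'] -> total ['E442Q', 'H899E', 'T842G']
  At Gamma: gained ['M921K', 'P918E'] -> total ['E442Q', 'H899E', 'M921K', 'P918E', 'T842G']
  At Kappa: gained ['K965P', 'V538I', 'H436F'] -> total ['E442Q', 'H436F', 'H899E', 'K965P', 'M921K', 'P918E', 'T842G', 'V538I']
Mutations(Kappa) = ['E442Q', 'H436F', 'H899E', 'K965P', 'M921K', 'P918E', 'T842G', 'V538I']
Accumulating mutations along path to Eta:
  At Mu: gained [] -> total []
  At Delta: gained ['T842G', 'H899E', 'E442Q'] -> total ['E442Q', 'H899E', 'T842G']
  At Eta: gained ['T11C', 'W557I'] -> total ['E442Q', 'H899E', 'T11C', 'T842G', 'W557I']
Mutations(Eta) = ['E442Q', 'H899E', 'T11C', 'T842G', 'W557I']
Intersection: ['E442Q', 'H436F', 'H899E', 'K965P', 'M921K', 'P918E', 'T842G', 'V538I'] ∩ ['E442Q', 'H899E', 'T11C', 'T842G', 'W557I'] = ['E442Q', 'H899E', 'T842G']

Answer: E442Q,H899E,T842G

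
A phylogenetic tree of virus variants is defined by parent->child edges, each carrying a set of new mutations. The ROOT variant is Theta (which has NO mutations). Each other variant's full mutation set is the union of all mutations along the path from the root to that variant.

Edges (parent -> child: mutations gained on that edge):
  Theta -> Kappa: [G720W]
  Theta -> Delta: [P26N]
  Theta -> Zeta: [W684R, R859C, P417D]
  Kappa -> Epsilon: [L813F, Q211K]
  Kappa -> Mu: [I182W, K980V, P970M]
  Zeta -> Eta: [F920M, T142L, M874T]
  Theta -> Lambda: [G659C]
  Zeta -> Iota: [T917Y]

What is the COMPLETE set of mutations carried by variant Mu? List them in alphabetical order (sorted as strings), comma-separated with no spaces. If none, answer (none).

Answer: G720W,I182W,K980V,P970M

Derivation:
At Theta: gained [] -> total []
At Kappa: gained ['G720W'] -> total ['G720W']
At Mu: gained ['I182W', 'K980V', 'P970M'] -> total ['G720W', 'I182W', 'K980V', 'P970M']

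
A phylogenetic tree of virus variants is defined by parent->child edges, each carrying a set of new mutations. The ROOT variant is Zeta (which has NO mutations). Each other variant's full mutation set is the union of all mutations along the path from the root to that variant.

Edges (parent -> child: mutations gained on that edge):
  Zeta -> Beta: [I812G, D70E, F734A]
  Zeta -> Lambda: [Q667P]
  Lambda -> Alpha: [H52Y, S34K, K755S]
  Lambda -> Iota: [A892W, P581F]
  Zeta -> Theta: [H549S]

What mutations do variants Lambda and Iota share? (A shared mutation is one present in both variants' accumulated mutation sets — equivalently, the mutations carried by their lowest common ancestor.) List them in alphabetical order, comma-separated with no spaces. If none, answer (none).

Accumulating mutations along path to Lambda:
  At Zeta: gained [] -> total []
  At Lambda: gained ['Q667P'] -> total ['Q667P']
Mutations(Lambda) = ['Q667P']
Accumulating mutations along path to Iota:
  At Zeta: gained [] -> total []
  At Lambda: gained ['Q667P'] -> total ['Q667P']
  At Iota: gained ['A892W', 'P581F'] -> total ['A892W', 'P581F', 'Q667P']
Mutations(Iota) = ['A892W', 'P581F', 'Q667P']
Intersection: ['Q667P'] ∩ ['A892W', 'P581F', 'Q667P'] = ['Q667P']

Answer: Q667P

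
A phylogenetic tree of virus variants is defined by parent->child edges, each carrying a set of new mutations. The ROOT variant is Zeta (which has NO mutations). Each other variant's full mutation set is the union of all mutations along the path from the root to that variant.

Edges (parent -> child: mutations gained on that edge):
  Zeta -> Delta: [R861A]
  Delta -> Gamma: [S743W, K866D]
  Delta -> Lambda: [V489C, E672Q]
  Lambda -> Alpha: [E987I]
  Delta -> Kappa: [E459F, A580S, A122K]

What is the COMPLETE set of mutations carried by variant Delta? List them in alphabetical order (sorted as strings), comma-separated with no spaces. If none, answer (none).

At Zeta: gained [] -> total []
At Delta: gained ['R861A'] -> total ['R861A']

Answer: R861A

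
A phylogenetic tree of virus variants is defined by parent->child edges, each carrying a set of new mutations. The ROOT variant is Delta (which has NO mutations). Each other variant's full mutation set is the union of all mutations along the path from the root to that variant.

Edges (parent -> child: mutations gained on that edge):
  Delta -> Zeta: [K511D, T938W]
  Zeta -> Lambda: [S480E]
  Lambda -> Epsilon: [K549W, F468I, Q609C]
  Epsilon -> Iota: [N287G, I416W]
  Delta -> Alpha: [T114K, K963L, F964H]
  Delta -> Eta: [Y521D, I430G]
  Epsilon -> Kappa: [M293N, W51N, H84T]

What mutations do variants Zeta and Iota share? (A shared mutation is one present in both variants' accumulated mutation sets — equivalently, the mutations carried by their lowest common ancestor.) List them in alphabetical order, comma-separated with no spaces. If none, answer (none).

Answer: K511D,T938W

Derivation:
Accumulating mutations along path to Zeta:
  At Delta: gained [] -> total []
  At Zeta: gained ['K511D', 'T938W'] -> total ['K511D', 'T938W']
Mutations(Zeta) = ['K511D', 'T938W']
Accumulating mutations along path to Iota:
  At Delta: gained [] -> total []
  At Zeta: gained ['K511D', 'T938W'] -> total ['K511D', 'T938W']
  At Lambda: gained ['S480E'] -> total ['K511D', 'S480E', 'T938W']
  At Epsilon: gained ['K549W', 'F468I', 'Q609C'] -> total ['F468I', 'K511D', 'K549W', 'Q609C', 'S480E', 'T938W']
  At Iota: gained ['N287G', 'I416W'] -> total ['F468I', 'I416W', 'K511D', 'K549W', 'N287G', 'Q609C', 'S480E', 'T938W']
Mutations(Iota) = ['F468I', 'I416W', 'K511D', 'K549W', 'N287G', 'Q609C', 'S480E', 'T938W']
Intersection: ['K511D', 'T938W'] ∩ ['F468I', 'I416W', 'K511D', 'K549W', 'N287G', 'Q609C', 'S480E', 'T938W'] = ['K511D', 'T938W']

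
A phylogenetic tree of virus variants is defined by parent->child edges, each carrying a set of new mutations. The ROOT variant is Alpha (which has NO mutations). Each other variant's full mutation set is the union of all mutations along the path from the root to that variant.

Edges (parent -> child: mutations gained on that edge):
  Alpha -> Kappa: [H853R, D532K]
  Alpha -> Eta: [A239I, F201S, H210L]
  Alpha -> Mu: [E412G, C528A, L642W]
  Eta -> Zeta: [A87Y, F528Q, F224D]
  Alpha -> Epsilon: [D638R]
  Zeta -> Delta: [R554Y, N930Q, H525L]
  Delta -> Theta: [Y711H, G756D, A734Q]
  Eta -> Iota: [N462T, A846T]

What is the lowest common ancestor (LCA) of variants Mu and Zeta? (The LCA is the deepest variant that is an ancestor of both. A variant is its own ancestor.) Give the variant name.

Answer: Alpha

Derivation:
Path from root to Mu: Alpha -> Mu
  ancestors of Mu: {Alpha, Mu}
Path from root to Zeta: Alpha -> Eta -> Zeta
  ancestors of Zeta: {Alpha, Eta, Zeta}
Common ancestors: {Alpha}
Walk up from Zeta: Zeta (not in ancestors of Mu), Eta (not in ancestors of Mu), Alpha (in ancestors of Mu)
Deepest common ancestor (LCA) = Alpha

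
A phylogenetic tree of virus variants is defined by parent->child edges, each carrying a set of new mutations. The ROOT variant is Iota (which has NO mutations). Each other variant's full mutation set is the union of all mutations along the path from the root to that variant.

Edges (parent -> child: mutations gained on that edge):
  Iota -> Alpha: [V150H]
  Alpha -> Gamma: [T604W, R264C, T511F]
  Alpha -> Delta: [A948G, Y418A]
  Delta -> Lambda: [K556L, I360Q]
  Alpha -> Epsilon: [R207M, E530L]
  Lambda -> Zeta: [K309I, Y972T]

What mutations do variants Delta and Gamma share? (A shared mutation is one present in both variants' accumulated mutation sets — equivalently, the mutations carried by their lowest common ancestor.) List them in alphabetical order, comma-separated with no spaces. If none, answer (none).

Answer: V150H

Derivation:
Accumulating mutations along path to Delta:
  At Iota: gained [] -> total []
  At Alpha: gained ['V150H'] -> total ['V150H']
  At Delta: gained ['A948G', 'Y418A'] -> total ['A948G', 'V150H', 'Y418A']
Mutations(Delta) = ['A948G', 'V150H', 'Y418A']
Accumulating mutations along path to Gamma:
  At Iota: gained [] -> total []
  At Alpha: gained ['V150H'] -> total ['V150H']
  At Gamma: gained ['T604W', 'R264C', 'T511F'] -> total ['R264C', 'T511F', 'T604W', 'V150H']
Mutations(Gamma) = ['R264C', 'T511F', 'T604W', 'V150H']
Intersection: ['A948G', 'V150H', 'Y418A'] ∩ ['R264C', 'T511F', 'T604W', 'V150H'] = ['V150H']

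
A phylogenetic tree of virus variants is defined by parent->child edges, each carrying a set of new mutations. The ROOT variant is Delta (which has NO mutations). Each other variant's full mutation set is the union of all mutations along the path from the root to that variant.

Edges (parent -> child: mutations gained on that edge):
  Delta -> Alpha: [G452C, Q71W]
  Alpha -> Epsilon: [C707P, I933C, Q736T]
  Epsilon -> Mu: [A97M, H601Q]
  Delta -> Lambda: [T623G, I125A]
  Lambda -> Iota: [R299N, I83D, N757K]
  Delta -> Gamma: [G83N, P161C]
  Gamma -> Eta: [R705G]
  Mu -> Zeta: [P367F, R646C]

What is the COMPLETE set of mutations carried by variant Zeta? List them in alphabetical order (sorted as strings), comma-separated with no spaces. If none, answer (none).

Answer: A97M,C707P,G452C,H601Q,I933C,P367F,Q71W,Q736T,R646C

Derivation:
At Delta: gained [] -> total []
At Alpha: gained ['G452C', 'Q71W'] -> total ['G452C', 'Q71W']
At Epsilon: gained ['C707P', 'I933C', 'Q736T'] -> total ['C707P', 'G452C', 'I933C', 'Q71W', 'Q736T']
At Mu: gained ['A97M', 'H601Q'] -> total ['A97M', 'C707P', 'G452C', 'H601Q', 'I933C', 'Q71W', 'Q736T']
At Zeta: gained ['P367F', 'R646C'] -> total ['A97M', 'C707P', 'G452C', 'H601Q', 'I933C', 'P367F', 'Q71W', 'Q736T', 'R646C']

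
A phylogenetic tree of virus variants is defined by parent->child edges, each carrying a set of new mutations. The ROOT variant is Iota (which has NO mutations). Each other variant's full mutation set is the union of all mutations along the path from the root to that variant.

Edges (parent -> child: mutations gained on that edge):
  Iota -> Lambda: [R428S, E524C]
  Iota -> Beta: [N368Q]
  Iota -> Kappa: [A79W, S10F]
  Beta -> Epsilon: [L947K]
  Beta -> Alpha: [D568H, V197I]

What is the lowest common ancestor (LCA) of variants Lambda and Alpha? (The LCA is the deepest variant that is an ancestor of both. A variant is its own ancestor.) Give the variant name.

Answer: Iota

Derivation:
Path from root to Lambda: Iota -> Lambda
  ancestors of Lambda: {Iota, Lambda}
Path from root to Alpha: Iota -> Beta -> Alpha
  ancestors of Alpha: {Iota, Beta, Alpha}
Common ancestors: {Iota}
Walk up from Alpha: Alpha (not in ancestors of Lambda), Beta (not in ancestors of Lambda), Iota (in ancestors of Lambda)
Deepest common ancestor (LCA) = Iota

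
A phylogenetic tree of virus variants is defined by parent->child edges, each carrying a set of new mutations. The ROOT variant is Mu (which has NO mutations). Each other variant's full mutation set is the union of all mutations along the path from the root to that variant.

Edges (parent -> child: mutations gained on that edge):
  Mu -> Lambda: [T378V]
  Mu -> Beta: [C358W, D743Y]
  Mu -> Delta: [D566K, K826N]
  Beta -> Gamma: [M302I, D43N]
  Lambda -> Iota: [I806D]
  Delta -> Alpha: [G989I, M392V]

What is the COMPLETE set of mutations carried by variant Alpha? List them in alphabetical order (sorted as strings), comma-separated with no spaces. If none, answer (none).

Answer: D566K,G989I,K826N,M392V

Derivation:
At Mu: gained [] -> total []
At Delta: gained ['D566K', 'K826N'] -> total ['D566K', 'K826N']
At Alpha: gained ['G989I', 'M392V'] -> total ['D566K', 'G989I', 'K826N', 'M392V']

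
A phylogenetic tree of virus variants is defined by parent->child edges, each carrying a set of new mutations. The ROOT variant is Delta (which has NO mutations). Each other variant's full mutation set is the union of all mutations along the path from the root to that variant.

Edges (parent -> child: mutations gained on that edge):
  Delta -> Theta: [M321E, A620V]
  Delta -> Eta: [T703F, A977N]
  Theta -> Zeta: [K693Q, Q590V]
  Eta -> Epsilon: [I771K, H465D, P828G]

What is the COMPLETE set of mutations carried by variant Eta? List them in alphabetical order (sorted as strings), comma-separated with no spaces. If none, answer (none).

Answer: A977N,T703F

Derivation:
At Delta: gained [] -> total []
At Eta: gained ['T703F', 'A977N'] -> total ['A977N', 'T703F']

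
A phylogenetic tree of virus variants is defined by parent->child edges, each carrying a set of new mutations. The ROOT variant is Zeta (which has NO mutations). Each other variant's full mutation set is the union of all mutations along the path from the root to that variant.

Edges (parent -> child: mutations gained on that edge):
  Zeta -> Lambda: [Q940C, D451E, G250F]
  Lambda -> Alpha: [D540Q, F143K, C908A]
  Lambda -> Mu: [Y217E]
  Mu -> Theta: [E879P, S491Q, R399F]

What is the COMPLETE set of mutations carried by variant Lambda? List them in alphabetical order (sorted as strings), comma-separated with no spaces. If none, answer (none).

Answer: D451E,G250F,Q940C

Derivation:
At Zeta: gained [] -> total []
At Lambda: gained ['Q940C', 'D451E', 'G250F'] -> total ['D451E', 'G250F', 'Q940C']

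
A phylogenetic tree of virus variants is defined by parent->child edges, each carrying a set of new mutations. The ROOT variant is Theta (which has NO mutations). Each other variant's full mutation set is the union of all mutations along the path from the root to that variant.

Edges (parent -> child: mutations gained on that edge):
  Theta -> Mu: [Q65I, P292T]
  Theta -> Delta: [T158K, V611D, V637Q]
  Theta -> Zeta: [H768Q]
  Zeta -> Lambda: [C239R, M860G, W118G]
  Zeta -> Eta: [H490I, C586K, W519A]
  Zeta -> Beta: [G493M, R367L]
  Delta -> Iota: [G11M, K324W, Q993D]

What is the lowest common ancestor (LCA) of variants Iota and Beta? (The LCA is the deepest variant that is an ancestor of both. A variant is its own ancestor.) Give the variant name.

Path from root to Iota: Theta -> Delta -> Iota
  ancestors of Iota: {Theta, Delta, Iota}
Path from root to Beta: Theta -> Zeta -> Beta
  ancestors of Beta: {Theta, Zeta, Beta}
Common ancestors: {Theta}
Walk up from Beta: Beta (not in ancestors of Iota), Zeta (not in ancestors of Iota), Theta (in ancestors of Iota)
Deepest common ancestor (LCA) = Theta

Answer: Theta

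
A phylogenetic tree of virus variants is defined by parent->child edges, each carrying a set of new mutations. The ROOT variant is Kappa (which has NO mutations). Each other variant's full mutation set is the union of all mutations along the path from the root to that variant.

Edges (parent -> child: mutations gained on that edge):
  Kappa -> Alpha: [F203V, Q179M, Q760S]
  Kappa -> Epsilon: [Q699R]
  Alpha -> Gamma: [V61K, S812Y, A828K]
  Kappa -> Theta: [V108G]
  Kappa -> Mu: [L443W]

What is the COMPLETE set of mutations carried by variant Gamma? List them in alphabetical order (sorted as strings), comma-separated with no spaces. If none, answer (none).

At Kappa: gained [] -> total []
At Alpha: gained ['F203V', 'Q179M', 'Q760S'] -> total ['F203V', 'Q179M', 'Q760S']
At Gamma: gained ['V61K', 'S812Y', 'A828K'] -> total ['A828K', 'F203V', 'Q179M', 'Q760S', 'S812Y', 'V61K']

Answer: A828K,F203V,Q179M,Q760S,S812Y,V61K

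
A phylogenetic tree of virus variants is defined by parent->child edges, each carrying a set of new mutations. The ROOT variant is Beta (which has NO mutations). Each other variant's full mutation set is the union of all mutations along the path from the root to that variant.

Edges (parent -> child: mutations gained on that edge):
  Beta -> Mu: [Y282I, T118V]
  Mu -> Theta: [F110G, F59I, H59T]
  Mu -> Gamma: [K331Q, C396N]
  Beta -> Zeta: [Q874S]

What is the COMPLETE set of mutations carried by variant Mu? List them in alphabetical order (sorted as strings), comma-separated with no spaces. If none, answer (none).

At Beta: gained [] -> total []
At Mu: gained ['Y282I', 'T118V'] -> total ['T118V', 'Y282I']

Answer: T118V,Y282I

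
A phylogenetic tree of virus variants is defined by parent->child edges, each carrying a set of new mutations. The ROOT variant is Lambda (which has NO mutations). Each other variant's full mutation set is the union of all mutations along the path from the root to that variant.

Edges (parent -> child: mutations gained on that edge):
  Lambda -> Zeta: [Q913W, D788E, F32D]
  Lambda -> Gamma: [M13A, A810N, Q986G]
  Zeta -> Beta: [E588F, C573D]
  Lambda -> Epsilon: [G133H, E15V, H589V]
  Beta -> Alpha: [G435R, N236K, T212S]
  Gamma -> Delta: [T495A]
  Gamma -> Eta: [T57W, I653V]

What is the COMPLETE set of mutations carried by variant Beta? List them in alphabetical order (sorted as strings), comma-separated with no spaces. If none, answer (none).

Answer: C573D,D788E,E588F,F32D,Q913W

Derivation:
At Lambda: gained [] -> total []
At Zeta: gained ['Q913W', 'D788E', 'F32D'] -> total ['D788E', 'F32D', 'Q913W']
At Beta: gained ['E588F', 'C573D'] -> total ['C573D', 'D788E', 'E588F', 'F32D', 'Q913W']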